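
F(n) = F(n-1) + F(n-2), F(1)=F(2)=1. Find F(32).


Fibonacci sequence: 1, 1, 2, 3, 5, 8, 13, 21, 34, 55, 89, ...
F(32) = 2178309

F(32) = 2178309


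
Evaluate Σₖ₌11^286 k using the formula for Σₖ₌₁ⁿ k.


Σₖ₌11^286 k = Σₖ₌₁^286 k − Σₖ₌₁^10 k
= 286·287/2 − 10·11/2
= 41041 − 55 = 40986

Σk = 40986


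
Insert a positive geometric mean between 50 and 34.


GM = √(50×34) = √1700 = 41.2311

GM = 41.2311


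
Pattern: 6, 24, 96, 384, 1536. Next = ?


Pattern: geometric (r=4)
Terms: 6, 24, 96, 384, 1536
Next term = 6144

Next term = 6144


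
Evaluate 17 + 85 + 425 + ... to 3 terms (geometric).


Sₙ = 17×(5^3 - 1)/(5 - 1)
= 17×(125 - 1)/4
= 17×124/4
= 527

S_3 = 527


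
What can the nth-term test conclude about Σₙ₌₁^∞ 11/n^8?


lim(n→∞) 11/n^8 = 0
lim aₙ = 0 → nth-term test is INCONCLUSIVE
(Need other tests; this is actually a convergent p-series with p=8 > 1)

Inconclusive (lim aₙ = 0; need another test)


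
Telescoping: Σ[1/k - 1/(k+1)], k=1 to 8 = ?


Telescoping: adjacent terms cancel.
= 1/1 - 1/9
= 1 - 1/9 = 8/9

Sum = 8/9


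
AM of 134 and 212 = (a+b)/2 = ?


AM = (134 + 212)/2 = 346/2 = 173

AM = 173


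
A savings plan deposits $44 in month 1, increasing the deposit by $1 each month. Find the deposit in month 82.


aₙ = a₁ + (n-1)d
= 44 + (82-1)×1
= 44 + 81
= 125

a_82 = 125


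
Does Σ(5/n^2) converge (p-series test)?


p-series test: Σ c/n^p converges if p > 1, diverges if p ≤ 1 (constant c > 0 doesn't affect convergence).
p = 2
2 > 1 → CONVERGES

Converges (p = 2 > 1)


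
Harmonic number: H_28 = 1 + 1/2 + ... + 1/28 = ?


H_28 = 1/1 + 1/2 + 1/3 + ... + 1/28
= 315404588903/80313433200
≈ 3.9272

H_28 = 315404588903/80313433200 ≈ 3.9272


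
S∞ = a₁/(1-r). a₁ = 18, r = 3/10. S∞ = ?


S∞ = a₁/(1-r) = 18/(1 - 3/10)
= 18/(7/10)
= 180/7

S∞ = 180/7


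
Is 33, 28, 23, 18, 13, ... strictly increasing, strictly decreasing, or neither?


Differences: -5, -5, -5, -5
All differences < 0 → strictly DECREASING

Monotonically decreasing


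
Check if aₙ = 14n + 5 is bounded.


aₙ = 14n + 5 → as n→∞, aₙ→∞
No finite upper bound exists
The sequence is UNBOUNDED

Unbounded (aₙ → ∞ as n → ∞)


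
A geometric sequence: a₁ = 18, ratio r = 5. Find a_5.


aₙ = a₁·r^(n-1)
= 18×5^4
= 18×625
= 11250

a_5 = 11250


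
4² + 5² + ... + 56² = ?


Σₖ₌4^56 k² = Σₖ₌₁^56 k² − Σₖ₌₁^3 k²
= 56·57·113/6 − 3·4·7/6
= 60116 − 14 = 60102

Σk² = 60102


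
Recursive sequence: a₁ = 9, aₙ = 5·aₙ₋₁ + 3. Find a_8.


Computing step by step:
a_1 = 9
a_2 = 48
a_3 = 243
a_4 = 1218
a_5 = 6093
a_6 = 30468
a_7 = 152343
a_8 = 761718


a_8 = 761718


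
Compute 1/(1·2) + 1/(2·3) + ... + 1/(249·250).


1/(k(k+1)) = 1/k - 1/(k+1) (partial fractions)
Telescoping: Σ = 1 - 1/250 = 249/250

Sum = 249/250


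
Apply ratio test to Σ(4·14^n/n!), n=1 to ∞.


aₙ = 4·14^n/n!
a_{n+1}/aₙ = 14^(n+1)/(n+1)! × n!/14^n  (constant 4 cancels)
= 14/(n+1)
L = lim(n→∞) 14/(n+1) = 0
L < 1 → series CONVERGES

Converges (ratio test: L = 0 < 1)


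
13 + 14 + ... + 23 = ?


Σₖ₌13^23 k = Σₖ₌₁^23 k − Σₖ₌₁^12 k
= 23·24/2 − 12·13/2
= 276 − 78 = 198

Σk = 198


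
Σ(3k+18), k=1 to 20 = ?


Σ(3k+18) = 3·Σk + 18·n
= 3·210 + 18·20
= 630 + 360 = 990

Σ = 990


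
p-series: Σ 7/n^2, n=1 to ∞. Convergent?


p-series test: Σ c/n^p converges if p > 1, diverges if p ≤ 1 (constant c > 0 doesn't affect convergence).
p = 2
2 > 1 → CONVERGES

Converges (p = 2 > 1)


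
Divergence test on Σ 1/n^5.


lim(n→∞) 1/n^5 = 0
lim aₙ = 0 → nth-term test is INCONCLUSIVE
(Need other tests; this is actually a convergent p-series with p=5 > 1)

Inconclusive (lim aₙ = 0; need another test)


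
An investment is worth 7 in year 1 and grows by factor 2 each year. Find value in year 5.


aₙ = a₁·r^(n-1)
= 7×2^4
= 7×16
= 112

a_5 = 112


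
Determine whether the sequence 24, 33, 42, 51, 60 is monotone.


Differences: 9, 9, 9, 9
All differences > 0 → strictly INCREASING

Monotonically increasing


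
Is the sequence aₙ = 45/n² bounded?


a₁ = 45, a₂ = 45/4, a₃ = 45/9, ...
0 < aₙ ≤ 45 for all n ≥ 1
The sequence IS bounded

Bounded (0 < aₙ ≤ 45)


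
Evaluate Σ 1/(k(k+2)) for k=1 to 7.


1/(k(k+2)) = (1/2)·(1/k - 1/(k+2)) (partial fractions)
Telescoping: Σ = (1/2)·(1 + 1/2 - 1/8 - 1/9) = 91/144

Sum = 91/144


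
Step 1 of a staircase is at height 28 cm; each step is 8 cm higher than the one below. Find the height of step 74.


aₙ = a₁ + (n-1)d
= 28 + (74-1)×8
= 28 + 584
= 612

a_74 = 612


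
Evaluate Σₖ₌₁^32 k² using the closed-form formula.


n = 32
n(n+1)(2n+1)/6 = 32×33×65/6
= 68640/6 = 11440

Σk² = 11440


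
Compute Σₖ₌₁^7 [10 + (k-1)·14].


aₙ = 10 + (7-1)×14 = 94
Sₙ = n(a₁+aₙ)/2 = 7×(10+94)/2
= 7×104/2 = 364

S_7 = 364


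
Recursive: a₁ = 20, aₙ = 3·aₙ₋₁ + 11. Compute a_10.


Computing step by step:
a_1 = 20
a_2 = 71
a_3 = 224
a_4 = 683
a_5 = 2060
a_6 = 6191
a_7 = 18584
a_8 = 55763
a_9 = 167300
a_10 = 501911


a_10 = 501911


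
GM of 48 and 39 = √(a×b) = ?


GM = √(48×39) = √1872 = 43.2666

GM = 43.2666


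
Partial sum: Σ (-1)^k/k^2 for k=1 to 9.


S = -1 + 1/4 - 1/9 + 1/16 - 1/25 + 1/36 - 1/49 + 1/64 ± ...
= -0.828
(Full series converges to -π²/12 ≈ -0.8225)

S_9 = -0.828


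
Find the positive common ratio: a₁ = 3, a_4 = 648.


r^(n-1) = aₙ/a₁
r^3 = 648/3 = 216
r = 216^(1/3)
= 6

r = 6


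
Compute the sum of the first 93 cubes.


n(n+1)/2 = 93×94/2 = 4371
Σk³ = 4371² = 19105641

Σk³ = 19105641


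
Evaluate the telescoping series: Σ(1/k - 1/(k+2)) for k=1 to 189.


Telescoping with gap 2: two head and two tail terms survive.
= (1 + 1/2) - (1/190 + 1/191)
= 3/2 - 1/190 - 1/191 = 27027/18145

Sum = 27027/18145


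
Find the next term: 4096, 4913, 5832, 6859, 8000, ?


Pattern: perfect cubes: n³
Terms: 4096, 4913, 5832, 6859, 8000
Next term = 9261

Next term = 9261


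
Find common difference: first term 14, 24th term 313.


d = (aₙ - a₁)/(n-1)
= (313 - 14)/(24-1)
= 299/23 = 13

d = 13


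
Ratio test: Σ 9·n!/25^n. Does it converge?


aₙ = 9·n!/25^n
a_{n+1}/aₙ = (n+1)!/25^(n+1) × 25^n/n!  (constant 9 cancels)
= (n+1)/25
L = lim(n→∞) (n+1)/25 = ∞
L > 1 → series DIVERGES

Diverges (ratio test: L = ∞ > 1)


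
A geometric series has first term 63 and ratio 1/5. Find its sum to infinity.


S∞ = a₁/(1-r) = 63/(1 - 1/5)
= 63/(4/5)
= 315/4

S∞ = 315/4


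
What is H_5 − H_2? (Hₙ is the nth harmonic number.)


Σₖ₌3^5 1/k = 1/3 + 1/4 + 1/5
= 47/60
≈ 0.7833

Sum = 47/60 ≈ 0.7833


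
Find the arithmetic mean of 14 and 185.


AM = (14 + 185)/2 = 199/2 = 99.5

AM = 99.5


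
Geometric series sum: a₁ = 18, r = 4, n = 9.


Sₙ = 18×(4^9 - 1)/(4 - 1)
= 18×(262144 - 1)/3
= 18×262143/3
= 1572858

S_9 = 1572858


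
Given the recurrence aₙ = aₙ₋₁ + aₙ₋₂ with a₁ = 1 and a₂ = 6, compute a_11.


Computing iteratively: 1, 6, 7, 13, 20, 33, 53, 86, 139, 225, 364
a_11 = 364

a_11 = 364


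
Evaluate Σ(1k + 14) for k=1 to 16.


Σ(1k+14) = 1·Σk + 14·n
= 1·136 + 14·16
= 136 + 224 = 360

Σ = 360


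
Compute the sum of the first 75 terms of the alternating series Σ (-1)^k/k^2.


S = -1 + 1/4 - 1/9 + 1/16 - 1/25 + 1/36 - 1/49 + 1/64 ± ...
= -0.8226
(Full series converges to -π²/12 ≈ -0.8225)

S_75 = -0.8226


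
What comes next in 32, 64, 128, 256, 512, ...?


Pattern: powers of 2: 2ⁿ
Terms: 32, 64, 128, 256, 512
Next term = 1024

Next term = 1024


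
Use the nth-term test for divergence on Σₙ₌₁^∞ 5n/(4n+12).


lim(n→∞) 5n/(4n+12) = 5/4 = 5/4  (divide numerator and denominator by n)
lim aₙ = 5/4 ≠ 0 → series DIVERGES

Diverges (lim aₙ = 5/4 ≠ 0)


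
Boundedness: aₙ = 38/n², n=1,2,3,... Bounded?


a₁ = 38, a₂ = 38/4, a₃ = 38/9, ...
0 < aₙ ≤ 38 for all n ≥ 1
The sequence IS bounded

Bounded (0 < aₙ ≤ 38)


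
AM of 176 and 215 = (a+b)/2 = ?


AM = (176 + 215)/2 = 391/2 = 195.5

AM = 195.5


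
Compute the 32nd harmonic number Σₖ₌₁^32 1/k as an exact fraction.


H_32 = 1/1 + 1/2 + 1/3 + ... + 1/32
= 586061125622639/144403552893600
≈ 4.0585

H_32 = 586061125622639/144403552893600 ≈ 4.0585


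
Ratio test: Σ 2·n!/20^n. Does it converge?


aₙ = 2·n!/20^n
a_{n+1}/aₙ = (n+1)!/20^(n+1) × 20^n/n!  (constant 2 cancels)
= (n+1)/20
L = lim(n→∞) (n+1)/20 = ∞
L > 1 → series DIVERGES

Diverges (ratio test: L = ∞ > 1)


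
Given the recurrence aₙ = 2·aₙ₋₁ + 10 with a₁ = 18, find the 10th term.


Computing step by step:
a_1 = 18
a_2 = 46
a_3 = 102
a_4 = 214
a_5 = 438
a_6 = 886
a_7 = 1782
a_8 = 3574
a_9 = 7158
a_10 = 14326


a_10 = 14326


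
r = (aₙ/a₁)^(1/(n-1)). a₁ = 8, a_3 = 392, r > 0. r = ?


r^(n-1) = aₙ/a₁
r^2 = 392/8 = 49
r = 49^(1/2)
= ±7; taking r > 0 gives r = 7

r = 7


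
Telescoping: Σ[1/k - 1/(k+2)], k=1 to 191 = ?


Telescoping with gap 2: two head and two tail terms survive.
= (1 + 1/2) - (1/192 + 1/193)
= 3/2 - 1/192 - 1/193 = 55199/37056

Sum = 55199/37056


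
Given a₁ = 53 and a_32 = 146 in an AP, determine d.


d = (aₙ - a₁)/(n-1)
= (146 - 53)/(32-1)
= 93/31 = 3

d = 3


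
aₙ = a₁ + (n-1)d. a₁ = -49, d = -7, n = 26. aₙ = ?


aₙ = a₁ + (n-1)d
= -49 + (26-1)×-7
= -49 - 175
= -224

a_26 = -224


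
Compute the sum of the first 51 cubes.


n(n+1)/2 = 51×52/2 = 1326
Σk³ = 1326² = 1758276

Σk³ = 1758276


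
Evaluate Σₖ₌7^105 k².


Σₖ₌7^105 k² = Σₖ₌₁^105 k² − Σₖ₌₁^6 k²
= 105·106·211/6 − 6·7·13/6
= 391405 − 91 = 391314

Σk² = 391314


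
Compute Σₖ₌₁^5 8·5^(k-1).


Sₙ = 8×(5^5 - 1)/(5 - 1)
= 8×(3125 - 1)/4
= 8×3124/4
= 6248

S_5 = 6248


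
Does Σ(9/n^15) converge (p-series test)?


p-series test: Σ c/n^p converges if p > 1, diverges if p ≤ 1 (constant c > 0 doesn't affect convergence).
p = 15
15 > 1 → CONVERGES

Converges (p = 15 > 1)


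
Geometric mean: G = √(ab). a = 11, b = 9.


GM = √(11×9) = √99 = 9.9499

GM = 9.9499


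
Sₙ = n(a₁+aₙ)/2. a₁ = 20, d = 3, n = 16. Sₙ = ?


aₙ = 20 + (16-1)×3 = 65
Sₙ = n(a₁+aₙ)/2 = 16×(20+65)/2
= 16×85/2 = 680

S_16 = 680


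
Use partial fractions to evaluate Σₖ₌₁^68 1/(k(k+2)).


1/(k(k+2)) = (1/2)·(1/k - 1/(k+2)) (partial fractions)
Telescoping: Σ = (1/2)·(1 + 1/2 - 1/69 - 1/70) = 3553/4830

Sum = 3553/4830


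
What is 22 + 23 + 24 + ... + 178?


Σₖ₌22^178 k = Σₖ₌₁^178 k − Σₖ₌₁^21 k
= 178·179/2 − 21·22/2
= 15931 − 231 = 15700

Σk = 15700


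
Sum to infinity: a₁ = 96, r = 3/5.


S∞ = a₁/(1-r) = 96/(1 - 3/5)
= 96/(2/5)
= 240

S∞ = 240


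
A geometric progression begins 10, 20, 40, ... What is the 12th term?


aₙ = a₁·r^(n-1)
= 10×2^11
= 10×2048
= 20480

a_12 = 20480


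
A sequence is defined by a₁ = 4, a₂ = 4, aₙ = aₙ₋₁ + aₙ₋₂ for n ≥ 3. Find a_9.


Computing iteratively: 4, 4, 8, 12, 20, 32, 52, 84, 136
a_9 = 136

a_9 = 136


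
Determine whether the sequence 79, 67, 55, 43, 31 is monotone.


Differences: -12, -12, -12, -12
All differences < 0 → strictly DECREASING

Monotonically decreasing


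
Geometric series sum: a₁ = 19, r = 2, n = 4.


Sₙ = 19×(2^4 - 1)/(2 - 1)
= 19×(16 - 1)/1
= 19×15/1
= 285

S_4 = 285


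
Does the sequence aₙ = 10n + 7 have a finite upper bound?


aₙ = 10n + 7 → as n→∞, aₙ→∞
No finite upper bound exists
The sequence is UNBOUNDED

Unbounded (aₙ → ∞ as n → ∞)


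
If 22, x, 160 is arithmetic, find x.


AM = (22 + 160)/2 = 182/2 = 91

AM = 91


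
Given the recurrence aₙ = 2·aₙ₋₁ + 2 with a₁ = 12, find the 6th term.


Computing step by step:
a_1 = 12
a_2 = 26
a_3 = 54
a_4 = 110
a_5 = 222
a_6 = 446


a_6 = 446


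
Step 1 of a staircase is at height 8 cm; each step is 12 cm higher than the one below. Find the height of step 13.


aₙ = a₁ + (n-1)d
= 8 + (13-1)×12
= 8 + 144
= 152

a_13 = 152


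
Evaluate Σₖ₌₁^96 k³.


n(n+1)/2 = 96×97/2 = 4656
Σk³ = 4656² = 21678336

Σk³ = 21678336


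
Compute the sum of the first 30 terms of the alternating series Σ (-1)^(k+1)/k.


S = 1 - 1/2 + 1/3 - 1/4 + 1/5 - 1/6 + 1/7 - 1/8 ± ...
= 0.6768
(Full series converges to +ln(2) ≈ +0.6931)

S_30 = 0.6768


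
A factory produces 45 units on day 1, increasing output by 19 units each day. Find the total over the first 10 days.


aₙ = 45 + (10-1)×19 = 216
Sₙ = n(a₁+aₙ)/2 = 10×(45+216)/2
= 10×261/2 = 1305

S_10 = 1305


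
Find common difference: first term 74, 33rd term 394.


d = (aₙ - a₁)/(n-1)
= (394 - 74)/(33-1)
= 320/32 = 10

d = 10


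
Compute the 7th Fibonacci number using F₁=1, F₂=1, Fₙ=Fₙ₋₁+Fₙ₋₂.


Fibonacci sequence: 1, 1, 2, 3, 5, 8, 13
F(7) = 13

F(7) = 13


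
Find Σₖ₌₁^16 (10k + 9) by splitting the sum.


Σ(10k+9) = 10·Σk + 9·n
= 10·136 + 9·16
= 1360 + 144 = 1504

Σ = 1504


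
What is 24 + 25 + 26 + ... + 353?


Σₖ₌24^353 k = Σₖ₌₁^353 k − Σₖ₌₁^23 k
= 353·354/2 − 23·24/2
= 62481 − 276 = 62205

Σk = 62205


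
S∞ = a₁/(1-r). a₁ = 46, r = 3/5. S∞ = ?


S∞ = a₁/(1-r) = 46/(1 - 3/5)
= 46/(2/5)
= 115

S∞ = 115


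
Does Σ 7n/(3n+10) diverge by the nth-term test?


lim(n→∞) 7n/(3n+10) = 7/3 = 7/3  (divide numerator and denominator by n)
lim aₙ = 7/3 ≠ 0 → series DIVERGES

Diverges (lim aₙ = 7/3 ≠ 0)


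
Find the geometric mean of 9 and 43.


GM = √(9×43) = √387 = 19.6723

GM = 19.6723


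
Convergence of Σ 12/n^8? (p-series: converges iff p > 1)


p-series test: Σ c/n^p converges if p > 1, diverges if p ≤ 1 (constant c > 0 doesn't affect convergence).
p = 8
8 > 1 → CONVERGES

Converges (p = 8 > 1)


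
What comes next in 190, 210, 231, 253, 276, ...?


Pattern: triangular numbers: n(n+1)/2
Terms: 190, 210, 231, 253, 276
Next term = 300

Next term = 300


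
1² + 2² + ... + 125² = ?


n = 125
n(n+1)(2n+1)/6 = 125×126×251/6
= 3953250/6 = 658875

Σk² = 658875


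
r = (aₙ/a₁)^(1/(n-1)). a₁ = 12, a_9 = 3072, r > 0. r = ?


r^(n-1) = aₙ/a₁
r^8 = 3072/12 = 256
r = 256^(1/8)
= ±2; taking r > 0 gives r = 2

r = 2


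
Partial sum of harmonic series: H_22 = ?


H_22 = 1/1 + 1/2 + 1/3 + ... + 1/22
= 19093197/5173168
≈ 3.6908

H_22 = 19093197/5173168 ≈ 3.6908


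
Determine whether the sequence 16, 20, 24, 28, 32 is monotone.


Differences: 4, 4, 4, 4
All differences > 0 → strictly INCREASING

Monotonically increasing


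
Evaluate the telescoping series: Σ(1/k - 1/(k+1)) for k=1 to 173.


Telescoping: adjacent terms cancel.
= 1/1 - 1/174
= 1 - 1/174 = 173/174

Sum = 173/174


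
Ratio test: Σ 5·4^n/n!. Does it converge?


aₙ = 5·4^n/n!
a_{n+1}/aₙ = 4^(n+1)/(n+1)! × n!/4^n  (constant 5 cancels)
= 4/(n+1)
L = lim(n→∞) 4/(n+1) = 0
L < 1 → series CONVERGES

Converges (ratio test: L = 0 < 1)


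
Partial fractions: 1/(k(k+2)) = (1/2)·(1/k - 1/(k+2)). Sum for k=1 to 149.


1/(k(k+2)) = (1/2)·(1/k - 1/(k+2)) (partial fractions)
Telescoping: Σ = (1/2)·(1 + 1/2 - 1/150 - 1/151) = 16837/22650

Sum = 16837/22650


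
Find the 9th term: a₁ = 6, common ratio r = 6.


aₙ = a₁·r^(n-1)
= 6×6^8
= 6×1679616
= 10077696

a_9 = 10077696


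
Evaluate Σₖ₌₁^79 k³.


n(n+1)/2 = 79×80/2 = 3160
Σk³ = 3160² = 9985600

Σk³ = 9985600


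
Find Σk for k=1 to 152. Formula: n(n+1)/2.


n(n+1)/2 = 152×153/2 = 23256/2 = 11628

Σk = 11628


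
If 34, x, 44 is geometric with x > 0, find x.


GM = √(34×44) = √1496 = 38.6782

GM = 38.6782


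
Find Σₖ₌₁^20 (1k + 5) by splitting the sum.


Σ(1k+5) = 1·Σk + 5·n
= 1·210 + 5·20
= 210 + 100 = 310

Σ = 310


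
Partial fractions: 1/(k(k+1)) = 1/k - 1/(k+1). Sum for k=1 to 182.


1/(k(k+1)) = 1/k - 1/(k+1) (partial fractions)
Telescoping: Σ = 1 - 1/183 = 182/183

Sum = 182/183


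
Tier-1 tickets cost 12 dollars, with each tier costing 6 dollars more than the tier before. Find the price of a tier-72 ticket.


aₙ = a₁ + (n-1)d
= 12 + (72-1)×6
= 12 + 426
= 438

a_72 = 438


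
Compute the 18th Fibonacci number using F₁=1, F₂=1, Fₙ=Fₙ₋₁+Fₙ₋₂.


Fibonacci sequence: 1, 1, 2, 3, 5, 8, 13, 21, 34, 55, 89, ...
F(18) = 2584

F(18) = 2584


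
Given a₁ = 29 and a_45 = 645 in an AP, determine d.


d = (aₙ - a₁)/(n-1)
= (645 - 29)/(45-1)
= 616/44 = 14

d = 14


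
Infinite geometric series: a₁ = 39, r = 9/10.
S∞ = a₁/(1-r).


S∞ = a₁/(1-r) = 39/(1 - 9/10)
= 39/(1/10)
= 390

S∞ = 390


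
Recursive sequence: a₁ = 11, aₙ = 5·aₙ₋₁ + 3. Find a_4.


Computing step by step:
a_1 = 11
a_2 = 58
a_3 = 293
a_4 = 1468


a_4 = 1468


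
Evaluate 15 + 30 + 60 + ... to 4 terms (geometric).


Sₙ = 15×(2^4 - 1)/(2 - 1)
= 15×(16 - 1)/1
= 15×15/1
= 225

S_4 = 225


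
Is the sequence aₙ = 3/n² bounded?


a₁ = 3, a₂ = 3/4, a₃ = 3/9, ...
0 < aₙ ≤ 3 for all n ≥ 1
The sequence IS bounded

Bounded (0 < aₙ ≤ 3)


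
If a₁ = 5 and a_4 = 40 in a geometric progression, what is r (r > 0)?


r^(n-1) = aₙ/a₁
r^3 = 40/5 = 8
r = 8^(1/3)
= 2

r = 2


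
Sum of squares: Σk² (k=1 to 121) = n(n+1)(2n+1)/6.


n = 121
n(n+1)(2n+1)/6 = 121×122×243/6
= 3587166/6 = 597861

Σk² = 597861


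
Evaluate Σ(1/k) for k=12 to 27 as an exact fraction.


Σₖ₌12^27 1/k = 1/12 + 1/13 + 1/14 + ... + 1/27
= 69999534593/80313433200
≈ 0.8716

Sum = 69999534593/80313433200 ≈ 0.8716


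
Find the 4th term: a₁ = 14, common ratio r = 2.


aₙ = a₁·r^(n-1)
= 14×2^3
= 14×8
= 112

a_4 = 112


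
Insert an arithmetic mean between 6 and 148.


AM = (6 + 148)/2 = 154/2 = 77

AM = 77


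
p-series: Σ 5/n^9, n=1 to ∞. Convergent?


p-series test: Σ c/n^p converges if p > 1, diverges if p ≤ 1 (constant c > 0 doesn't affect convergence).
p = 9
9 > 1 → CONVERGES

Converges (p = 9 > 1)


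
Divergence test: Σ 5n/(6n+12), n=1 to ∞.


lim(n→∞) 5n/(6n+12) = 5/6 = 5/6  (divide numerator and denominator by n)
lim aₙ = 5/6 ≠ 0 → series DIVERGES

Diverges (lim aₙ = 5/6 ≠ 0)


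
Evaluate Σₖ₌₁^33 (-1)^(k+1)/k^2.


S = 1 - 1/4 + 1/9 - 1/16 + 1/25 - 1/36 + 1/49 - 1/64 ± ...
= 0.8229
(Full series converges to +π²/12 ≈ +0.8225)

S_33 = 0.8229


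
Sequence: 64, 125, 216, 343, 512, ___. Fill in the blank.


Pattern: perfect cubes: n³
Terms: 64, 125, 216, 343, 512
Next term = 729

Next term = 729


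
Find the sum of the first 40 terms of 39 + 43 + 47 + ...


aₙ = 39 + (40-1)×4 = 195
Sₙ = n(a₁+aₙ)/2 = 40×(39+195)/2
= 40×234/2 = 4680

S_40 = 4680


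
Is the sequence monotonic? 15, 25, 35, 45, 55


Differences: 10, 10, 10, 10
All differences > 0 → strictly INCREASING

Monotonically increasing


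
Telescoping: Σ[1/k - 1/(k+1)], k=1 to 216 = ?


Telescoping: adjacent terms cancel.
= 1/1 - 1/217
= 1 - 1/217 = 216/217

Sum = 216/217


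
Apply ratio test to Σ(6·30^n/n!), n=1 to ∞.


aₙ = 6·30^n/n!
a_{n+1}/aₙ = 30^(n+1)/(n+1)! × n!/30^n  (constant 6 cancels)
= 30/(n+1)
L = lim(n→∞) 30/(n+1) = 0
L < 1 → series CONVERGES

Converges (ratio test: L = 0 < 1)


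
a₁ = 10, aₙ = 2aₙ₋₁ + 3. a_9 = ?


Computing step by step:
a_1 = 10
a_2 = 23
a_3 = 49
a_4 = 101
a_5 = 205
a_6 = 413
a_7 = 829
a_8 = 1661
a_9 = 3325


a_9 = 3325


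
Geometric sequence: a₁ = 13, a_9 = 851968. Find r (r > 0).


r^(n-1) = aₙ/a₁
r^8 = 851968/13 = 65536
r = 65536^(1/8)
= ±4; taking r > 0 gives r = 4

r = 4


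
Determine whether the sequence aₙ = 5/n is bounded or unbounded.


a₁ = 5, a₂ = 5/2, a₃ = 5/3, ...
0 < aₙ ≤ 5 for all n ≥ 1
Lower bound: 0, Upper bound: 5
The sequence IS bounded

Bounded (0 < aₙ ≤ 5)


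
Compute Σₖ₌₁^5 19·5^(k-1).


Sₙ = 19×(5^5 - 1)/(5 - 1)
= 19×(3125 - 1)/4
= 19×3124/4
= 14839

S_5 = 14839


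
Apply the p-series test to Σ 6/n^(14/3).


p-series test: Σ c/n^p converges if p > 1, diverges if p ≤ 1 (constant c > 0 doesn't affect convergence).
p = 14/3
14/3 > 1 → CONVERGES

Converges (p = 14/3 > 1)


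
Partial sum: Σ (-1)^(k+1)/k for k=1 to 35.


S = 1 - 1/2 + 1/3 - 1/4 + 1/5 - 1/6 + 1/7 - 1/8 ± ...
= 0.7072
(Full series converges to +ln(2) ≈ +0.6931)

S_35 = 0.7072


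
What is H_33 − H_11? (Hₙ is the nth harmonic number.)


Σₖ₌12^33 1/k = 1/12 + 1/13 + 1/14 + ... + 1/33
= 154355972958659/144403552893600
≈ 1.0689

Sum = 154355972958659/144403552893600 ≈ 1.0689


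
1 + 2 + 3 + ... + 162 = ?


n(n+1)/2 = 162×163/2 = 26406/2 = 13203

Σk = 13203


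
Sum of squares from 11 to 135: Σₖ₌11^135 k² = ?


Σₖ₌11^135 k² = Σₖ₌₁^135 k² − Σₖ₌₁^10 k²
= 135·136·271/6 − 10·11·21/6
= 829260 − 385 = 828875

Σk² = 828875


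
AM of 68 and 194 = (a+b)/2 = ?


AM = (68 + 194)/2 = 262/2 = 131

AM = 131


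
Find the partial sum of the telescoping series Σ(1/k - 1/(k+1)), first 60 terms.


Telescoping: adjacent terms cancel.
= 1/1 - 1/61
= 1 - 1/61 = 60/61

Sum = 60/61


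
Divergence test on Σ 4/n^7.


lim(n→∞) 4/n^7 = 0
lim aₙ = 0 → nth-term test is INCONCLUSIVE
(Need other tests; this is actually a convergent p-series with p=7 > 1)

Inconclusive (lim aₙ = 0; need another test)


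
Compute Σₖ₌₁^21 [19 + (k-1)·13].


aₙ = 19 + (21-1)×13 = 279
Sₙ = n(a₁+aₙ)/2 = 21×(19+279)/2
= 21×298/2 = 3129

S_21 = 3129


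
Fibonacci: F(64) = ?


Fibonacci sequence: 1, 1, 2, 3, 5, 8, 13, 21, 34, 55, 89, ...
F(64) = 10610209857723

F(64) = 10610209857723


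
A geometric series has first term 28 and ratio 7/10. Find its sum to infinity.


S∞ = a₁/(1-r) = 28/(1 - 7/10)
= 28/(3/10)
= 280/3

S∞ = 280/3


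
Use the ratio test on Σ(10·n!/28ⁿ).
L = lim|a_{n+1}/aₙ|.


aₙ = 10·n!/28^n
a_{n+1}/aₙ = (n+1)!/28^(n+1) × 28^n/n!  (constant 10 cancels)
= (n+1)/28
L = lim(n→∞) (n+1)/28 = ∞
L > 1 → series DIVERGES

Diverges (ratio test: L = ∞ > 1)


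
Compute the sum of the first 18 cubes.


n(n+1)/2 = 18×19/2 = 171
Σk³ = 171² = 29241

Σk³ = 29241


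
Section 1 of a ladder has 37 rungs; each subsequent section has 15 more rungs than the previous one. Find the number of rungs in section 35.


aₙ = a₁ + (n-1)d
= 37 + (35-1)×15
= 37 + 510
= 547

a_35 = 547


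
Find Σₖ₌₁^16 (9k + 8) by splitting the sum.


Σ(9k+8) = 9·Σk + 8·n
= 9·136 + 8·16
= 1224 + 128 = 1352

Σ = 1352


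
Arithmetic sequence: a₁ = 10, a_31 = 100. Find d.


d = (aₙ - a₁)/(n-1)
= (100 - 10)/(31-1)
= 90/30 = 3

d = 3


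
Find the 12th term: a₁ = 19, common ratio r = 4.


aₙ = a₁·r^(n-1)
= 19×4^11
= 19×4194304
= 79691776

a_12 = 79691776


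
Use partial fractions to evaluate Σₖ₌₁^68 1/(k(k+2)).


1/(k(k+2)) = (1/2)·(1/k - 1/(k+2)) (partial fractions)
Telescoping: Σ = (1/2)·(1 + 1/2 - 1/69 - 1/70) = 3553/4830

Sum = 3553/4830


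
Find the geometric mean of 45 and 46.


GM = √(45×46) = √2070 = 45.4973

GM = 45.4973


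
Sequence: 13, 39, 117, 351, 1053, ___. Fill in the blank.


Pattern: geometric (r=3)
Terms: 13, 39, 117, 351, 1053
Next term = 3159

Next term = 3159


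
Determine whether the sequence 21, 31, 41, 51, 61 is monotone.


Differences: 10, 10, 10, 10
All differences > 0 → strictly INCREASING

Monotonically increasing


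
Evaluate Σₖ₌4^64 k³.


Σₖ₌4^64 k³ = [64·65/2]² − [3·4/2]²
= 4326400 − 36 = 4326364

Σk³ = 4326364


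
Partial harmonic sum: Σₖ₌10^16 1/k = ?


Σₖ₌10^16 1/k = 1/10 + 1/11 + 1/12 + 1/13 + 1/14 + 1/15 + 1/16
= 8837/16016
≈ 0.5518

Sum = 8837/16016 ≈ 0.5518


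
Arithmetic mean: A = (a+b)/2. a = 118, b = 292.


AM = (118 + 292)/2 = 410/2 = 205

AM = 205


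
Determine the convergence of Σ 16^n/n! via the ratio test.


aₙ = 16^n/n!
a_{n+1}/aₙ = 16^(n+1)/(n+1)! × n!/16^n
= 16/(n+1)
L = lim(n→∞) 16/(n+1) = 0
L < 1 → series CONVERGES

Converges (ratio test: L = 0 < 1)


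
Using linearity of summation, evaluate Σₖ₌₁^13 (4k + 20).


Σ(4k+20) = 4·Σk + 20·n
= 4·91 + 20·13
= 364 + 260 = 624

Σ = 624


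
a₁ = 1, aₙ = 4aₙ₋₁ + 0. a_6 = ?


Computing step by step:
a_1 = 1
a_2 = 4
a_3 = 16
a_4 = 64
a_5 = 256
a_6 = 1024


a_6 = 1024


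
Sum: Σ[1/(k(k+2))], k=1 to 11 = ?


1/(k(k+2)) = (1/2)·(1/k - 1/(k+2)) (partial fractions)
Telescoping: Σ = (1/2)·(1 + 1/2 - 1/12 - 1/13) = 209/312

Sum = 209/312


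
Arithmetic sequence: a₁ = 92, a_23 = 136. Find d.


d = (aₙ - a₁)/(n-1)
= (136 - 92)/(23-1)
= 44/22 = 2

d = 2


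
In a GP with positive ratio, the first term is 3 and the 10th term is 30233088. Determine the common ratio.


r^(n-1) = aₙ/a₁
r^9 = 30233088/3 = 10077696
r = 10077696^(1/9)
= 6

r = 6


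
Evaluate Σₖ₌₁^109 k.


n(n+1)/2 = 109×110/2 = 11990/2 = 5995

Σk = 5995


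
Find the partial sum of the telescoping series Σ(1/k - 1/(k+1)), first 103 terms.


Telescoping: adjacent terms cancel.
= 1/1 - 1/104
= 1 - 1/104 = 103/104

Sum = 103/104


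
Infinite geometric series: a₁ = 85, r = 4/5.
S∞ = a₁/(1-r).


S∞ = a₁/(1-r) = 85/(1 - 4/5)
= 85/(1/5)
= 425

S∞ = 425


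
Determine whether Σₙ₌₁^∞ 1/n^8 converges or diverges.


p-series test: Σ c/n^p converges if p > 1, diverges if p ≤ 1 (constant c > 0 doesn't affect convergence).
p = 8
8 > 1 → CONVERGES

Converges (p = 8 > 1)


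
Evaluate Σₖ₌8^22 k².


Σₖ₌8^22 k² = Σₖ₌₁^22 k² − Σₖ₌₁^7 k²
= 22·23·45/6 − 7·8·15/6
= 3795 − 140 = 3655

Σk² = 3655


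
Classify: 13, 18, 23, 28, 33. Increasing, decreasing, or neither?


Differences: 5, 5, 5, 5
All differences > 0 → strictly INCREASING

Monotonically increasing


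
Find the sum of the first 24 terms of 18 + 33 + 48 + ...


aₙ = 18 + (24-1)×15 = 363
Sₙ = n(a₁+aₙ)/2 = 24×(18+363)/2
= 24×381/2 = 4572

S_24 = 4572


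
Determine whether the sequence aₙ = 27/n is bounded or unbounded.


a₁ = 27, a₂ = 27/2, a₃ = 27/3, ...
0 < aₙ ≤ 27 for all n ≥ 1
Lower bound: 0, Upper bound: 27
The sequence IS bounded

Bounded (0 < aₙ ≤ 27)


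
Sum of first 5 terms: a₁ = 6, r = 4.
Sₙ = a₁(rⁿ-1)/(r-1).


Sₙ = 6×(4^5 - 1)/(4 - 1)
= 6×(1024 - 1)/3
= 6×1023/3
= 2046

S_5 = 2046


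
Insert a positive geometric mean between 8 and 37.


GM = √(8×37) = √296 = 17.2047

GM = 17.2047


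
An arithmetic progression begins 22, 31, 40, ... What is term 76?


aₙ = a₁ + (n-1)d
= 22 + (76-1)×9
= 22 + 675
= 697

a_76 = 697


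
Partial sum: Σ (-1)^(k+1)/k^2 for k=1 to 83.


S = 1 - 1/4 + 1/9 - 1/16 + 1/25 - 1/36 + 1/49 - 1/64 ± ...
= 0.8225
(Full series converges to +π²/12 ≈ +0.8225)

S_83 = 0.8225


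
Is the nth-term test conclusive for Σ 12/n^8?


lim(n→∞) 12/n^8 = 0
lim aₙ = 0 → nth-term test is INCONCLUSIVE
(Need other tests; this is actually a convergent p-series with p=8 > 1)

Inconclusive (lim aₙ = 0; need another test)


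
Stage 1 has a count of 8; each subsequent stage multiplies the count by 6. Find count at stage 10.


aₙ = a₁·r^(n-1)
= 8×6^9
= 8×10077696
= 80621568

a_10 = 80621568


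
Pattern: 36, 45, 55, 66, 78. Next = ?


Pattern: triangular numbers: n(n+1)/2
Terms: 36, 45, 55, 66, 78
Next term = 91

Next term = 91


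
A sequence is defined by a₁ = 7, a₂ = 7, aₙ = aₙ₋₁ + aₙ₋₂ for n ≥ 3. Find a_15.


Computing iteratively: 7, 7, 14, 21, 35, 56, 91, 147, 238, 385, 623, 1008, ...
a_15 = 4270

a_15 = 4270


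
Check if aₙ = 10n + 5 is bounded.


aₙ = 10n + 5 → as n→∞, aₙ→∞
No finite upper bound exists
The sequence is UNBOUNDED

Unbounded (aₙ → ∞ as n → ∞)


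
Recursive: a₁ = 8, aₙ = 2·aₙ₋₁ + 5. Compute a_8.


Computing step by step:
a_1 = 8
a_2 = 21
a_3 = 47
a_4 = 99
a_5 = 203
a_6 = 411
a_7 = 827
a_8 = 1659


a_8 = 1659


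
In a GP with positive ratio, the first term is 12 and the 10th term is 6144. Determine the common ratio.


r^(n-1) = aₙ/a₁
r^9 = 6144/12 = 512
r = 512^(1/9)
= 2

r = 2


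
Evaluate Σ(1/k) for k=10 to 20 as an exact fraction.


Σₖ₌10^20 1/k = 1/10 + 1/11 + 1/12 + ... + 1/20
= 178964263/232792560
≈ 0.7688

Sum = 178964263/232792560 ≈ 0.7688


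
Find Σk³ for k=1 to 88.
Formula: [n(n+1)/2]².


n(n+1)/2 = 88×89/2 = 3916
Σk³ = 3916² = 15335056

Σk³ = 15335056


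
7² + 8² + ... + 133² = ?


Σₖ₌7^133 k² = Σₖ₌₁^133 k² − Σₖ₌₁^6 k²
= 133·134·267/6 − 6·7·13/6
= 793079 − 91 = 792988

Σk² = 792988


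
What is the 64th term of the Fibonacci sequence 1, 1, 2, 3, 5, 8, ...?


Fibonacci sequence: 1, 1, 2, 3, 5, 8, 13, 21, 34, 55, 89, ...
F(64) = 10610209857723

F(64) = 10610209857723


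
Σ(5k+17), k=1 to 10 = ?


Σ(5k+17) = 5·Σk + 17·n
= 5·55 + 17·10
= 275 + 170 = 445

Σ = 445


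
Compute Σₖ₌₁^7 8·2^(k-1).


Sₙ = 8×(2^7 - 1)/(2 - 1)
= 8×(128 - 1)/1
= 8×127/1
= 1016

S_7 = 1016


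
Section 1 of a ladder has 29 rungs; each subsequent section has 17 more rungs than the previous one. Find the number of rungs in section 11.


aₙ = a₁ + (n-1)d
= 29 + (11-1)×17
= 29 + 170
= 199

a_11 = 199


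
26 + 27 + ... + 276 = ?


Σₖ₌26^276 k = Σₖ₌₁^276 k − Σₖ₌₁^25 k
= 276·277/2 − 25·26/2
= 38226 − 325 = 37901

Σk = 37901


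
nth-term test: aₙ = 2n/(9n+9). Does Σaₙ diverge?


lim(n→∞) 2n/(9n+9) = 2/9 = 2/9  (divide numerator and denominator by n)
lim aₙ = 2/9 ≠ 0 → series DIVERGES

Diverges (lim aₙ = 2/9 ≠ 0)


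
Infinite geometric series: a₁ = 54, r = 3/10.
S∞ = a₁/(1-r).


S∞ = a₁/(1-r) = 54/(1 - 3/10)
= 54/(7/10)
= 540/7

S∞ = 540/7


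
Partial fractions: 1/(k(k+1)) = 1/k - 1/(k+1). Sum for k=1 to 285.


1/(k(k+1)) = 1/k - 1/(k+1) (partial fractions)
Telescoping: Σ = 1 - 1/286 = 285/286

Sum = 285/286


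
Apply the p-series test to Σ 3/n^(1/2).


p-series test: Σ c/n^p converges if p > 1, diverges if p ≤ 1 (constant c > 0 doesn't affect convergence).
p = 1/2
1/2 ≤ 1 → DIVERGES

Diverges (p = 1/2 ≤ 1)


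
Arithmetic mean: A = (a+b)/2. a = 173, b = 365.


AM = (173 + 365)/2 = 538/2 = 269

AM = 269


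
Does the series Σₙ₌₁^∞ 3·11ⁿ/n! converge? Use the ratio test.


aₙ = 3·11^n/n!
a_{n+1}/aₙ = 11^(n+1)/(n+1)! × n!/11^n  (constant 3 cancels)
= 11/(n+1)
L = lim(n→∞) 11/(n+1) = 0
L < 1 → series CONVERGES

Converges (ratio test: L = 0 < 1)


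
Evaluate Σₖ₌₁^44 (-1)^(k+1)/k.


S = 1 - 1/2 + 1/3 - 1/4 + 1/5 - 1/6 + 1/7 - 1/8 ± ...
= 0.6819
(Full series converges to +ln(2) ≈ +0.6931)

S_44 = 0.6819


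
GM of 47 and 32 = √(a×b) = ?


GM = √(47×32) = √1504 = 38.7814

GM = 38.7814


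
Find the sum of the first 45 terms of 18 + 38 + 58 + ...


aₙ = 18 + (45-1)×20 = 898
Sₙ = n(a₁+aₙ)/2 = 45×(18+898)/2
= 45×916/2 = 20610

S_45 = 20610


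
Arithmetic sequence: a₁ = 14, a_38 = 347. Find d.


d = (aₙ - a₁)/(n-1)
= (347 - 14)/(38-1)
= 333/37 = 9

d = 9


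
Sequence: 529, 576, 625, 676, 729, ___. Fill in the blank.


Pattern: perfect squares: n²
Terms: 529, 576, 625, 676, 729
Next term = 784

Next term = 784


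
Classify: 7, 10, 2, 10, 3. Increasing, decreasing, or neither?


Differences: 3, -8, 8, -7
Difference at position 1 is +3 (> 0) but position 2 is -8 (< 0) — sequence both rises and falls
→ NOT monotonic

Not monotonic


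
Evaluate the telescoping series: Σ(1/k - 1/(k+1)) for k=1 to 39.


Telescoping: adjacent terms cancel.
= 1/1 - 1/40
= 1 - 1/40 = 39/40

Sum = 39/40


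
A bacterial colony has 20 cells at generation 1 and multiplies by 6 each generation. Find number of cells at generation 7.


aₙ = a₁·r^(n-1)
= 20×6^6
= 20×46656
= 933120

a_7 = 933120


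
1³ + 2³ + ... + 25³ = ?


n(n+1)/2 = 25×26/2 = 325
Σk³ = 325² = 105625

Σk³ = 105625


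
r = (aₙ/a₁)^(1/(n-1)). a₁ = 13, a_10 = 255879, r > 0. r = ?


r^(n-1) = aₙ/a₁
r^9 = 255879/13 = 19683
r = 19683^(1/9)
= 3

r = 3


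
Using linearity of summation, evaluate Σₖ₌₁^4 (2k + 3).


Σ(2k+3) = 2·Σk + 3·n
= 2·10 + 3·4
= 20 + 12 = 32

Σ = 32


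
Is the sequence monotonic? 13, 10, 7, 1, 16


Differences: -3, -3, -6, 15
Difference at position 4 is +15 (> 0) but position 1 is -3 (< 0) — sequence both rises and falls
→ NOT monotonic

Not monotonic


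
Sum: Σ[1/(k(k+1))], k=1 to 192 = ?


1/(k(k+1)) = 1/k - 1/(k+1) (partial fractions)
Telescoping: Σ = 1 - 1/193 = 192/193

Sum = 192/193


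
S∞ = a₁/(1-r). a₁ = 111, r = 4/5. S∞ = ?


S∞ = a₁/(1-r) = 111/(1 - 4/5)
= 111/(1/5)
= 555

S∞ = 555


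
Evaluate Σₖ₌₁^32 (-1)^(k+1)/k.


S = 1 - 1/2 + 1/3 - 1/4 + 1/5 - 1/6 + 1/7 - 1/8 ± ...
= 0.6778
(Full series converges to +ln(2) ≈ +0.6931)

S_32 = 0.6778


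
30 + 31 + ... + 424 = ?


Σₖ₌30^424 k = Σₖ₌₁^424 k − Σₖ₌₁^29 k
= 424·425/2 − 29·30/2
= 90100 − 435 = 89665

Σk = 89665


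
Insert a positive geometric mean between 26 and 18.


GM = √(26×18) = √468 = 21.6333

GM = 21.6333


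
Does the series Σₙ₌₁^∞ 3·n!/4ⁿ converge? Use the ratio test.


aₙ = 3·n!/4^n
a_{n+1}/aₙ = (n+1)!/4^(n+1) × 4^n/n!  (constant 3 cancels)
= (n+1)/4
L = lim(n→∞) (n+1)/4 = ∞
L > 1 → series DIVERGES

Diverges (ratio test: L = ∞ > 1)


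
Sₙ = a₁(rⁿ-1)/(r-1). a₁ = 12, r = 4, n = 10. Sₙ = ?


Sₙ = 12×(4^10 - 1)/(4 - 1)
= 12×(1048576 - 1)/3
= 12×1048575/3
= 4194300

S_10 = 4194300


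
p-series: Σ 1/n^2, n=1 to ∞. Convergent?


p-series test: Σ c/n^p converges if p > 1, diverges if p ≤ 1 (constant c > 0 doesn't affect convergence).
p = 2
2 > 1 → CONVERGES

Converges (p = 2 > 1)


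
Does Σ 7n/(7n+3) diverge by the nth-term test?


lim(n→∞) 7n/(7n+3) = 7/7 = 1  (divide numerator and denominator by n)
lim aₙ = 1 ≠ 0 → series DIVERGES

Diverges (lim aₙ = 1 ≠ 0)


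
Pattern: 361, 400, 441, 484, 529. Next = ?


Pattern: perfect squares: n²
Terms: 361, 400, 441, 484, 529
Next term = 576

Next term = 576


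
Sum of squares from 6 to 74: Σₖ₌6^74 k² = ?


Σₖ₌6^74 k² = Σₖ₌₁^74 k² − Σₖ₌₁^5 k²
= 74·75·149/6 − 5·6·11/6
= 137825 − 55 = 137770

Σk² = 137770


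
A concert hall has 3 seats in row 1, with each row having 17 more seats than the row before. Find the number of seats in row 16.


aₙ = a₁ + (n-1)d
= 3 + (16-1)×17
= 3 + 255
= 258

a_16 = 258


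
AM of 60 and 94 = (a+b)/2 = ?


AM = (60 + 94)/2 = 154/2 = 77

AM = 77


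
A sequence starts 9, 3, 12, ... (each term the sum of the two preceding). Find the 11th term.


Computing iteratively: 9, 3, 12, 15, 27, 42, 69, 111, 180, 291, 471
a_11 = 471

a_11 = 471


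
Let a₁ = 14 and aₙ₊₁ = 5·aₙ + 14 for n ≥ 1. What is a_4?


Computing step by step:
a_1 = 14
a_2 = 84
a_3 = 434
a_4 = 2184


a_4 = 2184


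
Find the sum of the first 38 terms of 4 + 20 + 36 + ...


aₙ = 4 + (38-1)×16 = 596
Sₙ = n(a₁+aₙ)/2 = 38×(4+596)/2
= 38×600/2 = 11400

S_38 = 11400


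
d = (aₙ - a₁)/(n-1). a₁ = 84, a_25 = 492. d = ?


d = (aₙ - a₁)/(n-1)
= (492 - 84)/(25-1)
= 408/24 = 17

d = 17


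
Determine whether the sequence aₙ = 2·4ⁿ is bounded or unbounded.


aₙ = 2·4ⁿ → as n→∞, aₙ→∞ (since base 4 > 1)
No finite upper bound exists
The sequence is UNBOUNDED

Unbounded (aₙ → ∞ as n → ∞)


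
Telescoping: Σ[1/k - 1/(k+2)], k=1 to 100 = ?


Telescoping with gap 2: two head and two tail terms survive.
= (1 + 1/2) - (1/101 + 1/102)
= 3/2 - 1/101 - 1/102 = 7625/5151

Sum = 7625/5151


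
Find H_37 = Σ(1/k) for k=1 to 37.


H_37 = 1/1 + 1/2 + 1/3 + ... + 1/37
= 2040798836801833/485721041551200
≈ 4.2016

H_37 = 2040798836801833/485721041551200 ≈ 4.2016


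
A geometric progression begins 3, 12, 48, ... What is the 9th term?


aₙ = a₁·r^(n-1)
= 3×4^8
= 3×65536
= 196608

a_9 = 196608


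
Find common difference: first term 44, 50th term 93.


d = (aₙ - a₁)/(n-1)
= (93 - 44)/(50-1)
= 49/49 = 1

d = 1


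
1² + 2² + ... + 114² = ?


n = 114
n(n+1)(2n+1)/6 = 114×115×229/6
= 3002190/6 = 500365

Σk² = 500365


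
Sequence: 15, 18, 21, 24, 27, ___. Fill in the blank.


Pattern: arithmetic (d=3)
Terms: 15, 18, 21, 24, 27
Next term = 30

Next term = 30


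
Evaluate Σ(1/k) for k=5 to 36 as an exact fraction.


Σₖ₌5^36 1/k = 1/5 + 1/6 + 1/7 + ... + 1/36
= 27452767689709/13127595717600
≈ 2.0912

Sum = 27452767689709/13127595717600 ≈ 2.0912


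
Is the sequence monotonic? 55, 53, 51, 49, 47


Differences: -2, -2, -2, -2
All differences < 0 → strictly DECREASING

Monotonically decreasing


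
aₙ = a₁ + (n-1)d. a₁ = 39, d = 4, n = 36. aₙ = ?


aₙ = a₁ + (n-1)d
= 39 + (36-1)×4
= 39 + 140
= 179

a_36 = 179


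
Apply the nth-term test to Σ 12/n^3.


lim(n→∞) 12/n^3 = 0
lim aₙ = 0 → nth-term test is INCONCLUSIVE
(Need other tests; this is actually a convergent p-series with p=3 > 1)

Inconclusive (lim aₙ = 0; need another test)


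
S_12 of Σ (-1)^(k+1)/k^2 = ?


S = 1 - 1/4 + 1/9 - 1/16 + 1/25 - 1/36 + 1/49 - 1/64 ± ...
= 0.8193
(Full series converges to +π²/12 ≈ +0.8225)

S_12 = 0.8193


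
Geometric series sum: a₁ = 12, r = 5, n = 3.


Sₙ = 12×(5^3 - 1)/(5 - 1)
= 12×(125 - 1)/4
= 12×124/4
= 372

S_3 = 372


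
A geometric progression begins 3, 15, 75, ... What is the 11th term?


aₙ = a₁·r^(n-1)
= 3×5^10
= 3×9765625
= 29296875

a_11 = 29296875


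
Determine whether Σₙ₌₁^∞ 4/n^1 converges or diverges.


p-series test: Σ c/n^p converges if p > 1, diverges if p ≤ 1 (constant c > 0 doesn't affect convergence).
p = 1
1 ≤ 1 → DIVERGES

Diverges (p = 1 ≤ 1)


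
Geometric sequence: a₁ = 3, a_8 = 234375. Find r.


r^(n-1) = aₙ/a₁
r^7 = 234375/3 = 78125
r = 78125^(1/7)
= 5

r = 5


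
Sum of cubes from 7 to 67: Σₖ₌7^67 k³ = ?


Σₖ₌7^67 k³ = [67·68/2]² − [6·7/2]²
= 5189284 − 441 = 5188843

Σk³ = 5188843


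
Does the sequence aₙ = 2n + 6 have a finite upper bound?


aₙ = 2n + 6 → as n→∞, aₙ→∞
No finite upper bound exists
The sequence is UNBOUNDED

Unbounded (aₙ → ∞ as n → ∞)


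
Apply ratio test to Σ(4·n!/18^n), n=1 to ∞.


aₙ = 4·n!/18^n
a_{n+1}/aₙ = (n+1)!/18^(n+1) × 18^n/n!  (constant 4 cancels)
= (n+1)/18
L = lim(n→∞) (n+1)/18 = ∞
L > 1 → series DIVERGES

Diverges (ratio test: L = ∞ > 1)
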